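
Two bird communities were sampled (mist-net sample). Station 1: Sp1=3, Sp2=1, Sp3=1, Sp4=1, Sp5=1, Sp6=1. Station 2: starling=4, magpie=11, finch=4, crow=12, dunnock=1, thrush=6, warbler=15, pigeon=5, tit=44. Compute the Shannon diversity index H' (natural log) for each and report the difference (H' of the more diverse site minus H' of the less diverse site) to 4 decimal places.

0.0829

Station 1: N=8, proportions 0.375, 0.125, 0.125, 0.125, 0.125, 0.125, giving H' = 1.6674619 (working shown to 7 dp, full precision carried).
Station 2: N=102, proportions 0.0392157, 0.1078431, 0.0392157, 0.1176471, 0.0098039, 0.0588235, 0.1470588, 0.0490196, 0.4313725, giving H' = 1.7503755.
Difference = |1.6674619 − 1.7503755| = 0.0829136, i.e. 0.0829 to 4 decimal places.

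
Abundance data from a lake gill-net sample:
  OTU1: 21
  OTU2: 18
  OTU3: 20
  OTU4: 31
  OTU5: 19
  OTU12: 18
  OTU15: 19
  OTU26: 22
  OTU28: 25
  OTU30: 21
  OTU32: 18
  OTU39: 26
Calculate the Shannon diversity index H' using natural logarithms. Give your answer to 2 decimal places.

Total N = 21+18+20+31+19+18+19+22+25+21+18+26 = 258, so the proportions are 0.0814, 0.0698, 0.0775, 0.1202, 0.0736, 0.0698, 0.0736, 0.0853, 0.0969, 0.0814, 0.0698, 0.1008 (working shown to 4 dp, full precision carried).
Each pᵢ ln pᵢ term: 0.0814×(-2.5084)=-0.2042, 0.0698×(-2.6626)=-0.1858, 0.0775×(-2.5572)=-0.1982, 0.1202×(-2.1190)=-0.2546, 0.0736×(-2.6085)=-0.1921, 0.0698×(-2.6626)=-0.1858, 0.0736×(-2.6085)=-0.1921, 0.0853×(-2.4619)=-0.2099, 0.0969×(-2.3341)=-0.2262, 0.0814×(-2.5084)=-0.2042, 0.0698×(-2.6626)=-0.1858, 0.1008×(-2.2949)=-0.2313.
Sum = -2.4700, so H' = 2.47.

2.47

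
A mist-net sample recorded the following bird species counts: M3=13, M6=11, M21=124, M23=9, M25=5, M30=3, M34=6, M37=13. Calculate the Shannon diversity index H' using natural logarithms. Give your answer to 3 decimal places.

Total N = 13+11+124+9+5+3+6+13 = 184, so the proportions are 0.07065, 0.05978, 0.67391, 0.04891, 0.02717, 0.0163, 0.03261, 0.07065 (working shown to 5 dp, full precision carried).
Each pᵢ ln pᵢ term: 0.07065×(-2.64999)=-0.18723, 0.05978×(-2.81704)=-0.16841, 0.67391×(-0.39465)=-0.26596, 0.04891×(-3.01771)=-0.14761, 0.02717×(-3.60550)=-0.09798, 0.0163×(-4.11632)=-0.06711, 0.03261×(-3.42318)=-0.11163, 0.07065×(-2.64999)=-0.18723.
Sum = -1.23315, so H' = 1.233.

1.233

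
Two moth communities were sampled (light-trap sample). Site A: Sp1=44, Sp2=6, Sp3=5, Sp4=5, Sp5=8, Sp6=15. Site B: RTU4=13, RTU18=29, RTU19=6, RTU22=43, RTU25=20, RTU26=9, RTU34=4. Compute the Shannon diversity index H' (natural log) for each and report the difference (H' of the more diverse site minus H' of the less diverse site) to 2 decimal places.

Site A: N=83, proportions 0.5301, 0.0723, 0.0602, 0.0602, 0.0964, 0.1807, giving H' = 1.3995 (working shown to 4 dp, full precision carried).
Site B: N=124, proportions 0.1048, 0.2339, 0.0484, 0.3468, 0.1613, 0.0726, 0.0323, giving H' = 1.6855.
Difference = |1.3995 − 1.6855| = 0.2860, i.e. 0.29 to 2 decimal places.

0.29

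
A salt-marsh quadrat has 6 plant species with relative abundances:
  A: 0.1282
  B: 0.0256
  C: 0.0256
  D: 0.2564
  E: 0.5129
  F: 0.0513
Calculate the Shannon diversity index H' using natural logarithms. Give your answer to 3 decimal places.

Each pᵢ ln pᵢ term (working shown to 5 dp, full precision carried): 0.1282×(-2.05416)=-0.26334, 0.0256×(-3.66516)=-0.09383, 0.0256×(-3.66516)=-0.09383, 0.2564×(-1.36102)=-0.34896, 0.5129×(-0.66767)=-0.34245, 0.0513×(-2.97006)=-0.15236.
Sum = -1.29478, so H' = 1.295.

1.295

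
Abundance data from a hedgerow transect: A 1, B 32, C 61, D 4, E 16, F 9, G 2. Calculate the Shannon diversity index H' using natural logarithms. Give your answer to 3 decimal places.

1.366

Total N = 1+32+61+4+16+9+2 = 125, so the proportions are 0.008, 0.256, 0.488, 0.032, 0.128, 0.072, 0.016 (working shown to 5 dp, full precision carried).
Each pᵢ ln pᵢ term: 0.008×(-4.82831)=-0.03863, 0.256×(-1.36258)=-0.34882, 0.488×(-0.71744)=-0.35011, 0.032×(-3.44202)=-0.11014, 0.128×(-2.05573)=-0.26313, 0.072×(-2.63109)=-0.18944, 0.016×(-4.13517)=-0.06616.
Sum = -1.36644, so H' = 1.366.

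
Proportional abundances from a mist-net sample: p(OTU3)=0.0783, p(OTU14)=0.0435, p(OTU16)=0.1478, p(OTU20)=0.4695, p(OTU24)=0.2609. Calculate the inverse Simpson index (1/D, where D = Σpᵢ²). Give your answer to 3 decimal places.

D = 0.0783² + 0.0435² + 0.1478² + 0.4695² + 0.2609² = 0.006131 + 0.001892 + 0.021845 + 0.220430 + 0.068069 = 0.318367 (working shown to 6 dp, full precision carried).
So 1/D = 3.14103, i.e. 3.141 to 3 decimal places.

3.141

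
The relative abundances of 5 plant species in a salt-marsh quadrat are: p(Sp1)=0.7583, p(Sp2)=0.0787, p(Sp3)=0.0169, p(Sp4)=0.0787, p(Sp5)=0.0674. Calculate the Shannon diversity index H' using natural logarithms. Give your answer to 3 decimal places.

Each pᵢ ln pᵢ term (working shown to 5 dp, full precision carried): 0.7583×(-0.27668)=-0.20980, 0.0787×(-2.54211)=-0.20006, 0.0169×(-4.08044)=-0.06896, 0.0787×(-2.54211)=-0.20006, 0.0674×(-2.69711)=-0.18179.
Sum = -0.86068, so H' = 0.861.

0.861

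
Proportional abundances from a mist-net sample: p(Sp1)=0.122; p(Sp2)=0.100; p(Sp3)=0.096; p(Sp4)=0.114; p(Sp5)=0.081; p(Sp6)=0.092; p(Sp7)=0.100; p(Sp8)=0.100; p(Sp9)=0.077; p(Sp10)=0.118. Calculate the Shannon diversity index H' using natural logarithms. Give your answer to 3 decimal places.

2.293

Each pᵢ ln pᵢ term (working shown to 5 dp, full precision carried): 0.122×(-2.10373)=-0.25666, 0.1×(-2.30259)=-0.23026, 0.096×(-2.34341)=-0.22497, 0.114×(-2.17156)=-0.24756, 0.081×(-2.51331)=-0.20358, 0.092×(-2.38597)=-0.21951, 0.1×(-2.30259)=-0.23026, 0.1×(-2.30259)=-0.23026, 0.077×(-2.56395)=-0.19742, 0.118×(-2.13707)=-0.25217.
Sum = -2.29264, so H' = 2.293.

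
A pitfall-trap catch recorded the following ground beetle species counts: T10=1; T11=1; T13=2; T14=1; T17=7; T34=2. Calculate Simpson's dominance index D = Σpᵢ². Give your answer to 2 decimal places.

0.31

Total N = 1+1+2+1+7+2 = 14, so the proportions are 0.0714, 0.0714, 0.1429, 0.0714, 0.5, 0.1429 (working shown to 4 dp, full precision carried).
D = 0.0714² + 0.0714² + 0.1429² + 0.0714² + 0.5² + 0.1429² = 0.0051 + 0.0051 + 0.0204 + 0.0051 + 0.2500 + 0.0204 = 0.3061.
To 2 decimal places, D = 0.31.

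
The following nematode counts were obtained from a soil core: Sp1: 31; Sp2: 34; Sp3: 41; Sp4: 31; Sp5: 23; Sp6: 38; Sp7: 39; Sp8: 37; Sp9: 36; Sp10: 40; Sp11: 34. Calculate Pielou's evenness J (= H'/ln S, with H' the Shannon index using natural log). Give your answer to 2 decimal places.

Total N = 31+34+41+31+23+38+39+37+36+40+34 = 384, so the proportions are 0.0807, 0.0885, 0.1068, 0.0807, 0.0599, 0.099, 0.1016, 0.0964, 0.0938, 0.1042, 0.0885 (working shown to 4 dp, full precision carried).
H' = −Σ pᵢ ln pᵢ = −((-0.2032) + (-0.2146) + (-0.2389) + (-0.2032) + (-0.1686) + (-0.2289) + (-0.2323) + (-0.2254) + (-0.2219) + (-0.2356) + (-0.2146)) = 2.3872.
With S = 11 species, ln S = 2.3979, so J = 2.3872/2.3979 = 0.9956, i.e. 1.00 to 2 decimal places.

1.00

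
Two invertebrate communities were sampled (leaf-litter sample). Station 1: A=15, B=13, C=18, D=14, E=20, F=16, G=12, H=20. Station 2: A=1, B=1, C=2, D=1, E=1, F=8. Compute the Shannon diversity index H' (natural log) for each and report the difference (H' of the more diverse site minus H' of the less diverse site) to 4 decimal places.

0.7116

Station 1: N=128, proportions 0.117188, 0.101562, 0.140625, 0.109375, 0.15625, 0.125, 0.09375, 0.15625, giving H' = 2.063373 (working shown to 6 dp, full precision carried).
Station 2: N=14, proportions 0.071429, 0.071429, 0.142857, 0.071429, 0.071429, 0.571429, giving H' = 1.351784.
Difference = |2.063373 − 1.351784| = 0.711589, i.e. 0.7116 to 4 decimal places.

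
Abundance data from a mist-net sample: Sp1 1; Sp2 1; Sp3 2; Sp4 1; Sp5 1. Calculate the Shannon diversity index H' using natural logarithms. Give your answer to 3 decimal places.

1.561

Total N = 1+1+2+1+1 = 6, so the proportions are 0.16667, 0.16667, 0.33333, 0.16667, 0.16667 (working shown to 5 dp, full precision carried).
Each pᵢ ln pᵢ term: 0.16667×(-1.79176)=-0.29863, 0.16667×(-1.79176)=-0.29863, 0.33333×(-1.09861)=-0.36620, 0.16667×(-1.79176)=-0.29863, 0.16667×(-1.79176)=-0.29863.
Sum = -1.56071, so H' = 1.561.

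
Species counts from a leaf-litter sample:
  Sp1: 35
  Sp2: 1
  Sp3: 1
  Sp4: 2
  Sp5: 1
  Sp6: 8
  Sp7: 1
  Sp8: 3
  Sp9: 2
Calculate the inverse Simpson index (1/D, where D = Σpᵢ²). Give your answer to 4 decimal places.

Total N = 35+1+1+2+1+8+1+3+2 = 54, so the proportions are 0.6481481, 0.0185185, 0.0185185, 0.037037, 0.0185185, 0.1481481, 0.0185185, 0.0555556, 0.037037 (working shown to 7 dp, full precision carried).
D = 0.6481481² + 0.0185185² + 0.0185185² + 0.037037² + 0.0185185² + 0.1481481² + 0.0185185² + 0.0555556² + 0.037037² = 0.4200960 + 0.0003429 + 0.0003429 + 0.0013717 + 0.0003429 + 0.0219479 + 0.0003429 + 0.0030864 + 0.0013717 = 0.4492455.
So 1/D = 2.225954, i.e. 2.2260 to 4 decimal places.

2.2260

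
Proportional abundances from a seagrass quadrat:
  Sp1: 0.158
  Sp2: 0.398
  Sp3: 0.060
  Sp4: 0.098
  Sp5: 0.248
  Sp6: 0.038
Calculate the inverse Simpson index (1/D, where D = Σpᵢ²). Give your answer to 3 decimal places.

D = 0.158² + 0.398² + 0.06² + 0.098² + 0.248² + 0.038² = 0.0249640 + 0.1584040 + 0.0036000 + 0.0096040 + 0.0615040 + 0.0014440 = 0.2595200 (working shown to 7 dp, full precision carried).
So 1/D = 3.85327, i.e. 3.853 to 3 decimal places.

3.853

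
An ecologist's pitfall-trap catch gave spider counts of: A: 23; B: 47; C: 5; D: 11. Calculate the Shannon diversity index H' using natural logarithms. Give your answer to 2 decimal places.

Total N = 23+47+5+11 = 86, so the proportions are 0.2674, 0.5465, 0.0581, 0.1279 (working shown to 4 dp, full precision carried).
Each pᵢ ln pᵢ term: 0.2674×(-1.3189)=-0.3527, 0.5465×(-0.6042)=-0.3302, 0.0581×(-2.8449)=-0.1654, 0.1279×(-2.0565)=-0.2630.
Sum = -1.1114, so H' = 1.11.

1.11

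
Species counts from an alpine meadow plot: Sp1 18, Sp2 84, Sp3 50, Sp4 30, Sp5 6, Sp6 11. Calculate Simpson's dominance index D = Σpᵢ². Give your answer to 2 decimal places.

0.28

Total N = 18+84+50+30+6+11 = 199, so the proportions are 0.0905, 0.4221, 0.2513, 0.1508, 0.0302, 0.0553 (working shown to 4 dp, full precision carried).
D = 0.0905² + 0.4221² + 0.2513² + 0.1508² + 0.0302² + 0.0553² = 0.0082 + 0.1782 + 0.0631 + 0.0227 + 0.0009 + 0.0031 = 0.2762.
To 2 decimal places, D = 0.28.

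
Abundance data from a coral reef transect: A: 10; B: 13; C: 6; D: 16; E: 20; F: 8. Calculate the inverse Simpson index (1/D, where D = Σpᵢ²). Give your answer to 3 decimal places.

5.199

Total N = 10+13+6+16+20+8 = 73, so the proportions are 0.1369863, 0.1780822, 0.0821918, 0.2191781, 0.2739726, 0.109589 (working shown to 7 dp, full precision carried).
D = 0.1369863² + 0.1780822² + 0.0821918² + 0.2191781² + 0.2739726² + 0.109589² = 0.0187652 + 0.0317133 + 0.0067555 + 0.0480390 + 0.0750610 + 0.0120098 = 0.1923438.
So 1/D = 5.19902, i.e. 5.199 to 3 decimal places.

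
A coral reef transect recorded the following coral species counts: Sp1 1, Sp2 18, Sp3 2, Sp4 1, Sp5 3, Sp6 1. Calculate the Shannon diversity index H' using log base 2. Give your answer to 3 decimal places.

1.554

Total N = 1+18+2+1+3+1 = 26, so the proportions are 0.03846, 0.69231, 0.07692, 0.03846, 0.11538, 0.03846 (working shown to 5 dp, full precision carried).
Each pᵢ log₂ pᵢ term: 0.03846×(-4.70044)=-0.18079, 0.69231×(-0.53051)=-0.36728, 0.07692×(-3.70044)=-0.28465, 0.03846×(-4.70044)=-0.18079, 0.11538×(-3.11548)=-0.35948, 0.03846×(-4.70044)=-0.18079.
Sum = -1.55377, so H' = 1.554.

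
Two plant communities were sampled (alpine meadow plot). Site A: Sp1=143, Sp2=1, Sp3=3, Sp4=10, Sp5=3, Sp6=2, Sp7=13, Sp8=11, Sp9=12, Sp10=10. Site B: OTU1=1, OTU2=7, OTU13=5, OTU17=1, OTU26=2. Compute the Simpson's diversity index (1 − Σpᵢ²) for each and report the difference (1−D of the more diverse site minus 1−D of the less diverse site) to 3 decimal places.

0.175

Site A: N=208, proportions 0.6875, 0.00481, 0.01442, 0.04808, 0.01442, 0.00962, 0.0625, 0.05288, 0.05769, 0.04808, giving 1−D = 0.51216 (working shown to 5 dp, full precision carried).
Site B: N=16, proportions 0.0625, 0.4375, 0.3125, 0.0625, 0.125, giving 1−D = 0.68750.
Difference = |0.51216 − 0.68750| = 0.17534, i.e. 0.175 to 3 decimal places.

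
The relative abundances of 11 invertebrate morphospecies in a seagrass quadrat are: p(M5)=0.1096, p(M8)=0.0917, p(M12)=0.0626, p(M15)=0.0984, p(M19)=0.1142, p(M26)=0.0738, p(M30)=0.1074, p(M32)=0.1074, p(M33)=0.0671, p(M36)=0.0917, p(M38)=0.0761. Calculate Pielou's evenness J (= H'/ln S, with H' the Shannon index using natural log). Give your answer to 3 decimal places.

0.992

H' = −Σ pᵢ ln pᵢ = −((-0.24232) + (-0.21909) + (-0.17346) + (-0.22816) + (-0.24779) + (-0.19235) + (-0.23963) + (-0.23963) + (-0.18128) + (-0.21909) + (-0.19601)) = 2.37882 (working shown to 5 dp, full precision carried).
With S = 11 species, ln S = 2.39790, so J = 2.37882/2.39790 = 0.99204, i.e. 0.992 to 3 decimal places.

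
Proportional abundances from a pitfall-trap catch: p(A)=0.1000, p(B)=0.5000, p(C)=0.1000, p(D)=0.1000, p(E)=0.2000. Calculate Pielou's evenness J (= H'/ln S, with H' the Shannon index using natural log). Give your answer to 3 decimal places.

H' = −Σ pᵢ ln pᵢ = −((-0.23026) + (-0.34657) + (-0.23026) + (-0.23026) + (-0.32189)) = 1.35924 (working shown to 5 dp, full precision carried).
With S = 5 species, ln S = 1.60944, so J = 1.35924/1.60944 = 0.84454, i.e. 0.845 to 3 decimal places.

0.845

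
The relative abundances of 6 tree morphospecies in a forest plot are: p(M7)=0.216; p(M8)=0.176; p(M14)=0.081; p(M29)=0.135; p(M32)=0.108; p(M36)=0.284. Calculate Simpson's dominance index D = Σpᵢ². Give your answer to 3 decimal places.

0.195

D = 0.216² + 0.176² + 0.081² + 0.135² + 0.108² + 0.284² = 0.04666 + 0.03098 + 0.00656 + 0.01823 + 0.01166 + 0.08066 = 0.19474 (working shown to 5 dp, full precision carried).
To 3 decimal places, D = 0.195.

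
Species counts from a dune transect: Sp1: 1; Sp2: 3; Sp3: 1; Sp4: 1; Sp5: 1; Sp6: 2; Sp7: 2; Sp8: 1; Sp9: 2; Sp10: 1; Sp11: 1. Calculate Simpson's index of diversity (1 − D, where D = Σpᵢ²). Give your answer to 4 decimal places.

Total N = 1+3+1+1+1+2+2+1+2+1+1 = 16, so the proportions are 0.0625, 0.1875, 0.0625, 0.0625, 0.0625, 0.125, 0.125, 0.0625, 0.125, 0.0625, 0.0625 (working shown to 6 dp, full precision carried).
D = 0.0625² + 0.1875² + 0.0625² + 0.0625² + 0.0625² + 0.125² + 0.125² + 0.0625² + 0.125² + 0.0625² + 0.0625² = 0.003906 + 0.035156 + 0.003906 + 0.003906 + 0.003906 + 0.015625 + 0.015625 + 0.003906 + 0.015625 + 0.003906 + 0.003906 = 0.109375.
So 1 − D = 0.890625, i.e. 0.8906 to 4 decimal places.

0.8906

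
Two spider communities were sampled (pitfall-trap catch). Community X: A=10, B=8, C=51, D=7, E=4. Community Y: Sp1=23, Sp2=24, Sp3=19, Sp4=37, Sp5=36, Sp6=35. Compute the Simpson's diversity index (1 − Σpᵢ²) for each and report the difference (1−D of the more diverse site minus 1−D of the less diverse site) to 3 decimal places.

Community X: N=80, proportions 0.125, 0.1, 0.6375, 0.0875, 0.05, giving 1−D = 0.55781 (working shown to 5 dp, full precision carried).
Community Y: N=174, proportions 0.13218, 0.13793, 0.1092, 0.21264, 0.2069, 0.20115, giving 1−D = 0.82309.
Difference = |0.55781 − 0.82309| = 0.26528, i.e. 0.265 to 3 decimal places.

0.265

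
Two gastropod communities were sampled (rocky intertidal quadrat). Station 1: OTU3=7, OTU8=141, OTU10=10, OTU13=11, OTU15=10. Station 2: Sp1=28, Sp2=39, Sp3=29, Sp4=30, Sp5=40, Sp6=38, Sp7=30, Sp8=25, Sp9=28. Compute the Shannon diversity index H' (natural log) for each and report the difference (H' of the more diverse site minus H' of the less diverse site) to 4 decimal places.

1.3755

Station 1: N=179, proportions 0.039106, 0.787709, 0.055866, 0.061453, 0.055866, giving H' = 0.808475 (working shown to 6 dp, full precision carried).
Station 2: N=287, proportions 0.097561, 0.135889, 0.101045, 0.10453, 0.139373, 0.132404, 0.10453, 0.087108, 0.097561, giving H' = 2.184008.
Difference = |0.808475 − 2.184008| = 1.375533, i.e. 1.3755 to 4 decimal places.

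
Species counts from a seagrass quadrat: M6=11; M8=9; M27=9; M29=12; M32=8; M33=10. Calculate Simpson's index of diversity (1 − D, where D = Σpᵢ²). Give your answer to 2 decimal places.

Total N = 11+9+9+12+8+10 = 59, so the proportions are 0.1864, 0.1525, 0.1525, 0.2034, 0.1356, 0.1695 (working shown to 4 dp, full precision carried).
D = 0.1864² + 0.1525² + 0.1525² + 0.2034² + 0.1356² + 0.1695² = 0.0348 + 0.0233 + 0.0233 + 0.0414 + 0.0184 + 0.0287 = 0.1698.
So 1 − D = 0.8302, i.e. 0.83 to 2 decimal places.

0.83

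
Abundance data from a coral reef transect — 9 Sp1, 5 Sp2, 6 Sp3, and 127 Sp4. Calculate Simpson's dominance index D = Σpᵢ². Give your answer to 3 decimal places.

0.753

Total N = 9+5+6+127 = 147, so the proportions are 0.06122, 0.03401, 0.04082, 0.86395 (working shown to 5 dp, full precision carried).
D = 0.06122² + 0.03401² + 0.04082² + 0.86395² = 0.00375 + 0.00116 + 0.00167 + 0.74640 = 0.75297.
To 3 decimal places, D = 0.753.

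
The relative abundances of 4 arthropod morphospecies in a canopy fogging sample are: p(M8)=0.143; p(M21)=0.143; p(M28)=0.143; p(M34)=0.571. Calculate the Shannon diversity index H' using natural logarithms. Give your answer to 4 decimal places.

Each pᵢ ln pᵢ term (working shown to 6 dp, full precision carried): 0.143×(-1.944911)=-0.278122, 0.143×(-1.944911)=-0.278122, 0.143×(-1.944911)=-0.278122, 0.571×(-0.560366)=-0.319969.
Sum = -1.154336, so H' = 1.1543.

1.1543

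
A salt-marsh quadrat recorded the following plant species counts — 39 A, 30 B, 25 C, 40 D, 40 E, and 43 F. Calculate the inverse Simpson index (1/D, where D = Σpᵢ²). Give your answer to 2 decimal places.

5.82

Total N = 39+30+25+40+40+43 = 217, so the proportions are 0.179724, 0.138249, 0.115207, 0.184332, 0.184332, 0.198157 (working shown to 6 dp, full precision carried).
D = 0.179724² + 0.138249² + 0.115207² + 0.184332² + 0.184332² + 0.198157² = 0.032301 + 0.019113 + 0.013273 + 0.033978 + 0.033978 + 0.039266 = 0.171909.
So 1/D = 5.8170, i.e. 5.82 to 2 decimal places.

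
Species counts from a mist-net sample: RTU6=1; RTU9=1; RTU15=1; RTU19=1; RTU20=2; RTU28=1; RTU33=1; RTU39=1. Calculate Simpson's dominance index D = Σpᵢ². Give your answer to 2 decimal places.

Total N = 1+1+1+1+2+1+1+1 = 9, so the proportions are 0.1111, 0.1111, 0.1111, 0.1111, 0.2222, 0.1111, 0.1111, 0.1111 (working shown to 4 dp, full precision carried).
D = 0.1111² + 0.1111² + 0.1111² + 0.1111² + 0.2222² + 0.1111² + 0.1111² + 0.1111² = 0.0123 + 0.0123 + 0.0123 + 0.0123 + 0.0494 + 0.0123 + 0.0123 + 0.0123 = 0.1358.
To 2 decimal places, D = 0.14.

0.14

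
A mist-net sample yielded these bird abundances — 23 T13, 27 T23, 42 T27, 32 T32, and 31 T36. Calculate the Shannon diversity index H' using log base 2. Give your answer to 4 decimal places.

Total N = 23+27+42+32+31 = 155, so the proportions are 0.148387, 0.174194, 0.270968, 0.206452, 0.2 (working shown to 6 dp, full precision carried).
Each pᵢ log₂ pᵢ term: 0.148387×(-2.752562)=-0.408445, 0.174194×(-2.521237)=-0.439183, 0.270968×(-1.883807)=-0.510451, 0.206452×(-2.276124)=-0.469910, 0.2×(-2.321928)=-0.464386.
Sum = -2.292374, so H' = 2.2924.

2.2924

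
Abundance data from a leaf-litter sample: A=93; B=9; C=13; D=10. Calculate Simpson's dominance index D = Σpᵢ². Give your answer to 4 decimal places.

Total N = 93+9+13+10 = 125, so the proportions are 0.744, 0.072, 0.104, 0.08 (working shown to 6 dp, full precision carried).
D = 0.744² + 0.072² + 0.104² + 0.08² = 0.553536 + 0.005184 + 0.010816 + 0.006400 = 0.575936.
To 4 decimal places, D = 0.5759.

0.5759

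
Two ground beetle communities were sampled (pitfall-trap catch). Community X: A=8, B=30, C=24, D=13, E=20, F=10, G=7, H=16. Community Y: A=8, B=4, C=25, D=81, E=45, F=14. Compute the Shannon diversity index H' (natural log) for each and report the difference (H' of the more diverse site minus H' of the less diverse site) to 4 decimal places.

Community X: N=128, proportions 0.0625, 0.234375, 0.1875, 0.101562, 0.15625, 0.078125, 0.054688, 0.125, giving H' = 1.967559 (working shown to 6 dp, full precision carried).
Community Y: N=177, proportions 0.045198, 0.022599, 0.141243, 0.457627, 0.254237, 0.079096, giving H' = 1.408638.
Difference = |1.967559 − 1.408638| = 0.558921, i.e. 0.5589 to 4 decimal places.

0.5589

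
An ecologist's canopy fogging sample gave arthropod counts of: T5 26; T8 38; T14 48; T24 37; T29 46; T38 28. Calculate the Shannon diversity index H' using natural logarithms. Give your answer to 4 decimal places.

1.7669

Total N = 26+38+48+37+46+28 = 223, so the proportions are 0.116592, 0.170404, 0.215247, 0.165919, 0.206278, 0.125561 (working shown to 6 dp, full precision carried).
Each pᵢ ln pᵢ term: 0.116592×(-2.149075)=-0.250565, 0.170404×(-1.769586)=-0.301544, 0.215247×(-1.535971)=-0.330613, 0.165919×(-1.796254)=-0.298033, 0.206278×(-1.578530)=-0.325616, 0.125561×(-2.074967)=-0.260534.
Sum = -1.766904, so H' = 1.7669.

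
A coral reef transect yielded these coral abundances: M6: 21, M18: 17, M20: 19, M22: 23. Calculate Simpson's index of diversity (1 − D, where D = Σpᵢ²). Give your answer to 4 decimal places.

Total N = 21+17+19+23 = 80, so the proportions are 0.2625, 0.2125, 0.2375, 0.2875 (working shown to 6 dp, full precision carried).
D = 0.2625² + 0.2125² + 0.2375² + 0.2875² = 0.068906 + 0.045156 + 0.056406 + 0.082656 = 0.253125.
So 1 − D = 0.746875, i.e. 0.7469 to 4 decimal places.

0.7469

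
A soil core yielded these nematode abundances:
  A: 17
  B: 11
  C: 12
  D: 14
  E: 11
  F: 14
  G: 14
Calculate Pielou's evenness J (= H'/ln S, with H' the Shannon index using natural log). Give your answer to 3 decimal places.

0.994

Total N = 17+11+12+14+11+14+14 = 93, so the proportions are 0.1828, 0.11828, 0.12903, 0.15054, 0.11828, 0.15054, 0.15054 (working shown to 5 dp, full precision carried).
H' = −Σ pᵢ ln pᵢ = −((-0.31064) + (-0.25249) + (-0.26422) + (-0.28505) + (-0.25249) + (-0.28505) + (-0.28505)) = 1.93499.
With S = 7 species, ln S = 1.94591, so J = 1.93499/1.94591 = 0.99439, i.e. 0.994 to 3 decimal places.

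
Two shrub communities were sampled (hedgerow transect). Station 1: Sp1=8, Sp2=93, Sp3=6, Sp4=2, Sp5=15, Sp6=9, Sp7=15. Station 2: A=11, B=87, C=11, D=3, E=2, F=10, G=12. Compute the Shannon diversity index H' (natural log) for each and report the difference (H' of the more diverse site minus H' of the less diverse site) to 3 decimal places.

0.027

Station 1: N=148, proportions 0.05405, 0.62838, 0.04054, 0.01351, 0.10135, 0.06081, 0.10135, giving H' = 1.27207 (working shown to 5 dp, full precision carried).
Station 2: N=136, proportions 0.08088, 0.63971, 0.08088, 0.02206, 0.01471, 0.07353, 0.08824, giving H' = 1.24490.
Difference = |1.27207 − 1.24490| = 0.02717, i.e. 0.027 to 3 decimal places.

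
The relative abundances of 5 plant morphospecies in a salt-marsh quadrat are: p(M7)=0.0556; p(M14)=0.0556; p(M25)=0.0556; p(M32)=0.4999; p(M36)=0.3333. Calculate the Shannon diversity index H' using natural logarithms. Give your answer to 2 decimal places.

1.19

Each pᵢ ln pᵢ term (working shown to 4 dp, full precision carried): 0.0556×(-2.8896)=-0.1607, 0.0556×(-2.8896)=-0.1607, 0.0556×(-2.8896)=-0.1607, 0.4999×(-0.6933)=-0.3466, 0.3333×(-1.0987)=-0.3662.
Sum = -1.1948, so H' = 1.19.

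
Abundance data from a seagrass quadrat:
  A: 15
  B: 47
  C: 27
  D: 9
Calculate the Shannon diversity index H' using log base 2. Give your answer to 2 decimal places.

1.75

Total N = 15+47+27+9 = 98, so the proportions are 0.1531, 0.4796, 0.2755, 0.0918 (working shown to 4 dp, full precision carried).
Each pᵢ log₂ pᵢ term: 0.1531×(-2.7078)=-0.4145, 0.4796×(-1.0601)=-0.5084, 0.2755×(-1.8598)=-0.5124, 0.0918×(-3.4448)=-0.3164.
Sum = -1.7516, so H' = 1.75.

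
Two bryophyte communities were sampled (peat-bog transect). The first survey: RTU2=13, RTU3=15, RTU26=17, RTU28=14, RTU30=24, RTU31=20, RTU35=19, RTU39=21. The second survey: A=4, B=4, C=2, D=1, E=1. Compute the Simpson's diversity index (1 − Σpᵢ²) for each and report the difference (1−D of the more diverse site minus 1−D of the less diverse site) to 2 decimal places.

0.13

The first survey: N=143, proportions 0.0909, 0.1049, 0.1189, 0.0979, 0.1678, 0.1399, 0.1329, 0.1469, giving 1−D = 0.8701 (working shown to 4 dp, full precision carried).
The second survey: N=12, proportions 0.3333, 0.3333, 0.1667, 0.0833, 0.0833, giving 1−D = 0.7361.
Difference = |0.8701 − 0.7361| = 0.1340, i.e. 0.13 to 2 decimal places.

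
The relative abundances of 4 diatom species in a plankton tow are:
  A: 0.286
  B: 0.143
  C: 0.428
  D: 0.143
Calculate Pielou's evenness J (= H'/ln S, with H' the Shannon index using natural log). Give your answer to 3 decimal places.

0.921

H' = −Σ pᵢ ln pᵢ = −((-0.358004) + (-0.278122) + (-0.363215) + (-0.278122)) = 1.277463 (working shown to 6 dp, full precision carried).
With S = 4 species, ln S = 1.386294, so J = 1.277463/1.386294 = 0.921495, i.e. 0.921 to 3 decimal places.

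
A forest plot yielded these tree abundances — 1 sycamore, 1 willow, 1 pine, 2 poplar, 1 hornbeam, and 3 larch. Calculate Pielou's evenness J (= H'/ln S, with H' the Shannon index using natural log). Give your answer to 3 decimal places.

Total N = 1+1+1+2+1+3 = 9, so the proportions are 0.11111, 0.11111, 0.11111, 0.22222, 0.11111, 0.33333 (working shown to 5 dp, full precision carried).
H' = −Σ pᵢ ln pᵢ = −((-0.24414) + (-0.24414) + (-0.24414) + (-0.33424) + (-0.24414) + (-0.36620)) = 1.67699.
With S = 6 species, ln S = 1.79176, so J = 1.67699/1.79176 = 0.93594, i.e. 0.936 to 3 decimal places.

0.936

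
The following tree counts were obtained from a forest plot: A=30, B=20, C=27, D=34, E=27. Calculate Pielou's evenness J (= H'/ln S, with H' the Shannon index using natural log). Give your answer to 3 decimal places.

Total N = 30+20+27+34+27 = 138, so the proportions are 0.21739, 0.14493, 0.19565, 0.24638, 0.19565 (working shown to 5 dp, full precision carried).
H' = −Σ pᵢ ln pᵢ = −((-0.33175) + (-0.27993) + (-0.31919) + (-0.34515) + (-0.31919)) = 1.59521.
With S = 5 species, ln S = 1.60944, so J = 1.59521/1.60944 = 0.99116, i.e. 0.991 to 3 decimal places.

0.991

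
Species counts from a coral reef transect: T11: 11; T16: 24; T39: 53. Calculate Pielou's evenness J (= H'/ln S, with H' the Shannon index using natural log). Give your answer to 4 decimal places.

0.8371

Total N = 11+24+53 = 88, so the proportions are 0.125, 0.272727, 0.602273 (working shown to 6 dp, full precision carried).
H' = −Σ pᵢ ln pᵢ = −((-0.259930) + (-0.354350) + (-0.305379)) = 0.919659.
With S = 3 species, ln S = 1.098612, so J = 0.919659/1.098612 = 0.837110, i.e. 0.8371 to 4 decimal places.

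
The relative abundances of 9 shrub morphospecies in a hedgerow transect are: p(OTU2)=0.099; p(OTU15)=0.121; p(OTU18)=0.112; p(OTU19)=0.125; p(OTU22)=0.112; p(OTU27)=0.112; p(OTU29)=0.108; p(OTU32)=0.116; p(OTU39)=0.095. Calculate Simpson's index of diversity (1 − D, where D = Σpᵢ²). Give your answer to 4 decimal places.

D = 0.099² + 0.121² + 0.112² + 0.125² + 0.112² + 0.112² + 0.108² + 0.116² + 0.095² = 0.009801 + 0.014641 + 0.012544 + 0.015625 + 0.012544 + 0.012544 + 0.011664 + 0.013456 + 0.009025 = 0.111844 (working shown to 6 dp, full precision carried).
So 1 − D = 0.888156, i.e. 0.8882 to 4 decimal places.

0.8882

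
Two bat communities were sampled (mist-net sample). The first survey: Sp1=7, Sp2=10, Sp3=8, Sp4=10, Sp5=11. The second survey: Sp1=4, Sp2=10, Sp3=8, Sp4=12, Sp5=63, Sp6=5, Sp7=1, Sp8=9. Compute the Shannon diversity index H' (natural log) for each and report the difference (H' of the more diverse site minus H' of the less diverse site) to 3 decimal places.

0.127

The first survey: N=46, proportions 0.15217, 0.21739, 0.17391, 0.21739, 0.23913, giving H' = 1.59635 (working shown to 5 dp, full precision carried).
The second survey: N=112, proportions 0.03571, 0.08929, 0.07143, 0.10714, 0.5625, 0.04464, 0.00893, 0.08036, giving H' = 1.46970.
Difference = |1.59635 − 1.46970| = 0.12665, i.e. 0.127 to 3 decimal places.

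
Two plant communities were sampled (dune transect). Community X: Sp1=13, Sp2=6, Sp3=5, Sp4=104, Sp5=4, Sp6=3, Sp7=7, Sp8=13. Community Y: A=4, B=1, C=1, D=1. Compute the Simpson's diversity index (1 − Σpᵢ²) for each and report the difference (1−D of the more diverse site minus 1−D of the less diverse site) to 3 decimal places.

Community X: N=155, proportions 0.08387, 0.03871, 0.03226, 0.67097, 0.02581, 0.01935, 0.04516, 0.08387, giving 1−D = 0.53011 (working shown to 5 dp, full precision carried).
Community Y: N=7, proportions 0.57143, 0.14286, 0.14286, 0.14286, giving 1−D = 0.61224.
Difference = |0.53011 − 0.61224| = 0.08213, i.e. 0.082 to 3 decimal places.

0.082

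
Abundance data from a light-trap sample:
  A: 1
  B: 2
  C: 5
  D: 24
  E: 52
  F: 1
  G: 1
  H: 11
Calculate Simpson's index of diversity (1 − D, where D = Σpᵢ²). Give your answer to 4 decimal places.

Total N = 1+2+5+24+52+1+1+11 = 97, so the proportions are 0.010309, 0.020619, 0.051546, 0.247423, 0.536082, 0.010309, 0.010309, 0.113402 (working shown to 6 dp, full precision carried).
D = 0.010309² + 0.020619² + 0.051546² + 0.247423² + 0.536082² + 0.010309² + 0.010309² + 0.113402² = 0.000106 + 0.000425 + 0.002657 + 0.061218 + 0.287384 + 0.000106 + 0.000106 + 0.012860 = 0.364863.
So 1 − D = 0.635137, i.e. 0.6351 to 4 decimal places.

0.6351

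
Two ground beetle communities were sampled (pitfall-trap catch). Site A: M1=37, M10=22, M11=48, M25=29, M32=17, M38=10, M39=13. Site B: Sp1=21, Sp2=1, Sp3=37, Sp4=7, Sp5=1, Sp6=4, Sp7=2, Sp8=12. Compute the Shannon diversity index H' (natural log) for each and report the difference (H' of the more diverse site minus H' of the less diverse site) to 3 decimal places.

Site A: N=176, proportions 0.210227, 0.125, 0.272727, 0.164773, 0.096591, 0.056818, 0.073864, giving H' = 1.820422 (working shown to 6 dp, full precision carried).
Site B: N=85, proportions 0.247059, 0.011765, 0.435294, 0.082353, 0.011765, 0.047059, 0.023529, 0.141176, giving H' = 1.526055.
Difference = |1.820422 − 1.526055| = 0.294367, i.e. 0.294 to 3 decimal places.

0.294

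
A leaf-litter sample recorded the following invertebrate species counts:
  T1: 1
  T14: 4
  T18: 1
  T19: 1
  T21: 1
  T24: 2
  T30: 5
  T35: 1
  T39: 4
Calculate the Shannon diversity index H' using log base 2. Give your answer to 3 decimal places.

Total N = 1+4+1+1+1+2+5+1+4 = 20, so the proportions are 0.05, 0.2, 0.05, 0.05, 0.05, 0.1, 0.25, 0.05, 0.2 (working shown to 5 dp, full precision carried).
Each pᵢ log₂ pᵢ term: 0.05×(-4.32193)=-0.21610, 0.2×(-2.32193)=-0.46439, 0.05×(-4.32193)=-0.21610, 0.05×(-4.32193)=-0.21610, 0.05×(-4.32193)=-0.21610, 0.1×(-3.32193)=-0.33219, 0.25×(-2.00000)=-0.50000, 0.05×(-4.32193)=-0.21610, 0.2×(-2.32193)=-0.46439.
Sum = -2.84145, so H' = 2.841.

2.841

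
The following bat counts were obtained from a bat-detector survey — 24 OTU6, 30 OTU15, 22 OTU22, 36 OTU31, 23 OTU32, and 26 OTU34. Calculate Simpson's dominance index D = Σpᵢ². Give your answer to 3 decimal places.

Total N = 24+30+22+36+23+26 = 161, so the proportions are 0.14907, 0.18634, 0.13665, 0.2236, 0.14286, 0.16149 (working shown to 5 dp, full precision carried).
D = 0.14907² + 0.18634² + 0.13665² + 0.2236² + 0.14286² + 0.16149² = 0.02222 + 0.03472 + 0.01867 + 0.05000 + 0.02041 + 0.02608 = 0.17210.
To 3 decimal places, D = 0.172.

0.172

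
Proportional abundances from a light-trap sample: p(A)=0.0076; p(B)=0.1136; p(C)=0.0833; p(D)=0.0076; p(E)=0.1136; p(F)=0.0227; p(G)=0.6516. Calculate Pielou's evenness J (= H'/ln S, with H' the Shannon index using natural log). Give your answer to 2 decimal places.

0.59

H' = −Σ pᵢ ln pᵢ = −((-0.0371) + (-0.2471) + (-0.2070) + (-0.0371) + (-0.2471) + (-0.0859) + (-0.2791)) = 1.1404 (working shown to 4 dp, full precision carried).
With S = 7 species, ln S = 1.9459, so J = 1.1404/1.9459 = 0.5860, i.e. 0.59 to 2 decimal places.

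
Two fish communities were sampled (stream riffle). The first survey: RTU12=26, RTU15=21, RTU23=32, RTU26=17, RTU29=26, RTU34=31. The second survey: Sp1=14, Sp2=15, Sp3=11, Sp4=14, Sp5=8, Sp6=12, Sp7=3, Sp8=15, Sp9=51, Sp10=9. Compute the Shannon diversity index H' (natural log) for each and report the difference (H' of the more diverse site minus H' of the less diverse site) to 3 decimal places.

The first survey: N=153, proportions 0.16993, 0.13725, 0.20915, 0.11111, 0.16993, 0.20261, giving H' = 1.76980 (working shown to 5 dp, full precision carried).
The second survey: N=152, proportions 0.09211, 0.09868, 0.07237, 0.09211, 0.05263, 0.07895, 0.01974, 0.09868, 0.33553, 0.05921, giving H' = 2.05309.
Difference = |1.76980 − 2.05309| = 0.28329, i.e. 0.283 to 3 decimal places.

0.283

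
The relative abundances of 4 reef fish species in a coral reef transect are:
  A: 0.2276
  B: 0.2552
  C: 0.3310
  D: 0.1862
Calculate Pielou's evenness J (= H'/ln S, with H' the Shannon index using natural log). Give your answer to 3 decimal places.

H' = −Σ pᵢ ln pᵢ = −((-0.33689) + (-0.34853) + (-0.36597) + (-0.31299)) = 1.36437 (working shown to 5 dp, full precision carried).
With S = 4 species, ln S = 1.38629, so J = 1.36437/1.38629 = 0.98418, i.e. 0.984 to 3 decimal places.

0.984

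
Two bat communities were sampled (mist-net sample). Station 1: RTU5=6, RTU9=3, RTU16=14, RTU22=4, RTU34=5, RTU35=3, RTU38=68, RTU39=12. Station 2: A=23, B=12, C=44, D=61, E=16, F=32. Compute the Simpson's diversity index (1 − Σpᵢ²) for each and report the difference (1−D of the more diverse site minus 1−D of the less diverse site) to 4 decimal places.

Station 1: N=115, proportions 0.052174, 0.026087, 0.121739, 0.034783, 0.043478, 0.026087, 0.591304, 0.104348, giving 1−D = 0.617467 (working shown to 6 dp, full precision carried).
Station 2: N=188, proportions 0.12234, 0.06383, 0.234043, 0.324468, 0.085106, 0.170213, giving 1−D = 0.784688.
Difference = |0.617467 − 0.784688| = 0.167221, i.e. 0.1672 to 4 decimal places.

0.1672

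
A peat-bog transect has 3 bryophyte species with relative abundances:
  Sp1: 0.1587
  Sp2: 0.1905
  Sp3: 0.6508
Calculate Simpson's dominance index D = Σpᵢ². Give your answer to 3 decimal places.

D = 0.1587² + 0.1905² + 0.6508² = 0.02519 + 0.03629 + 0.42354 = 0.48502 (working shown to 5 dp, full precision carried).
To 3 decimal places, D = 0.485.

0.485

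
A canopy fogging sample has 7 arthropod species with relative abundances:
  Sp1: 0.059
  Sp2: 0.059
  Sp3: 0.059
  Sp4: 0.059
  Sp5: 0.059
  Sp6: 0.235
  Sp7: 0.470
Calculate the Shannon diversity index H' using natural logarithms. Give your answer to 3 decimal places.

Each pᵢ ln pᵢ term (working shown to 5 dp, full precision carried): 0.059×(-2.83022)=-0.16698, 0.059×(-2.83022)=-0.16698, 0.059×(-2.83022)=-0.16698, 0.059×(-2.83022)=-0.16698, 0.059×(-2.83022)=-0.16698, 0.235×(-1.44817)=-0.34032, 0.47×(-0.75502)=-0.35486.
Sum = -1.53009, so H' = 1.530.

1.530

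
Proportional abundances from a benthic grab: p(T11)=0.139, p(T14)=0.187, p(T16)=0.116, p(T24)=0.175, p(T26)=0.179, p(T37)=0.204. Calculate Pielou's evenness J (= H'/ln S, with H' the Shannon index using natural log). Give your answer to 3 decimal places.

0.991

H' = −Σ pᵢ ln pᵢ = −((-0.27429) + (-0.31353) + (-0.24988) + (-0.30502) + (-0.30795) + (-0.32429)) = 1.77495 (working shown to 5 dp, full precision carried).
With S = 6 species, ln S = 1.79176, so J = 1.77495/1.79176 = 0.99062, i.e. 0.991 to 3 decimal places.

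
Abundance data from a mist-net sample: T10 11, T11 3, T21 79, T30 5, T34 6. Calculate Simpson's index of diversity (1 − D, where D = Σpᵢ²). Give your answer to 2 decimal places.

Total N = 11+3+79+5+6 = 104, so the proportions are 0.1058, 0.0288, 0.7596, 0.0481, 0.0577 (working shown to 4 dp, full precision carried).
D = 0.1058² + 0.0288² + 0.7596² + 0.0481² + 0.0577² = 0.0112 + 0.0008 + 0.5770 + 0.0023 + 0.0033 = 0.5947.
So 1 − D = 0.4053, i.e. 0.41 to 2 decimal places.

0.41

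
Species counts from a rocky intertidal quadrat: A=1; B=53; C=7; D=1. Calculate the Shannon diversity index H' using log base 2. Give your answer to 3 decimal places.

0.741

Total N = 1+53+7+1 = 62, so the proportions are 0.01613, 0.85484, 0.1129, 0.01613 (working shown to 5 dp, full precision carried).
Each pᵢ log₂ pᵢ term: 0.01613×(-5.95420)=-0.09604, 0.85484×(-0.22628)=-0.19343, 0.1129×(-3.14684)=-0.35529, 0.01613×(-5.95420)=-0.09604.
Sum = -0.74079, so H' = 0.741.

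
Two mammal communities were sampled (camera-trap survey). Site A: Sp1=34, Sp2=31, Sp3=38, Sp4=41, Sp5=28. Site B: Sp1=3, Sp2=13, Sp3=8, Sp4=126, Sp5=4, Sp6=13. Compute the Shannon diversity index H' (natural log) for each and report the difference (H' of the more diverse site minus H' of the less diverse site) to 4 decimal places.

0.6830

Site A: N=172, proportions 0.197674, 0.180233, 0.22093, 0.238372, 0.162791, giving H' = 1.600190 (working shown to 6 dp, full precision carried).
Site B: N=167, proportions 0.017964, 0.077844, 0.047904, 0.754491, 0.023952, 0.077844, giving H' = 0.917175.
Difference = |1.600190 − 0.917175| = 0.683015, i.e. 0.6830 to 4 decimal places.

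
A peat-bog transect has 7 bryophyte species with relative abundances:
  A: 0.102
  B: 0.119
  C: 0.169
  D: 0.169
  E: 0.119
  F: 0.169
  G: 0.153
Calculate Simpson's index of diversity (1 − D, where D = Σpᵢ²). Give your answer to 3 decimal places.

0.852

D = 0.102² + 0.119² + 0.169² + 0.169² + 0.119² + 0.169² + 0.153² = 0.01040 + 0.01416 + 0.02856 + 0.02856 + 0.01416 + 0.02856 + 0.02341 = 0.14782 (working shown to 5 dp, full precision carried).
So 1 − D = 0.85218, i.e. 0.852 to 3 decimal places.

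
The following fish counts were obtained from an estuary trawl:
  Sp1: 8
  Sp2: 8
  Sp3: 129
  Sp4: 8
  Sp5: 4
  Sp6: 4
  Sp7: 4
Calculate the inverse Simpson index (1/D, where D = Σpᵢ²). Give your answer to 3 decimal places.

Total N = 8+8+129+8+4+4+4 = 165, so the proportions are 0.048485, 0.048485, 0.781818, 0.048485, 0.024242, 0.024242, 0.024242 (working shown to 6 dp, full precision carried).
D = 0.048485² + 0.048485² + 0.781818² + 0.048485² + 0.024242² + 0.024242² + 0.024242² = 0.002351 + 0.002351 + 0.611240 + 0.002351 + 0.000588 + 0.000588 + 0.000588 = 0.620055.
So 1/D = 1.61276, i.e. 1.613 to 3 decimal places.

1.613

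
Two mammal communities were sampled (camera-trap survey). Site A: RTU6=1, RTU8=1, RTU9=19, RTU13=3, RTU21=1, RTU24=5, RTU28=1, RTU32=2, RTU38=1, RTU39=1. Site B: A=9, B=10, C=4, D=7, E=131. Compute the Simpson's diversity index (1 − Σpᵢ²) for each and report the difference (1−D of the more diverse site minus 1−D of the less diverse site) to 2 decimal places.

0.34

Site A: N=35, proportions 0.0286, 0.0286, 0.5429, 0.0857, 0.0286, 0.1429, 0.0286, 0.0571, 0.0286, 0.0286, giving 1−D = 0.6694 (working shown to 4 dp, full precision carried).
Site B: N=161, proportions 0.0559, 0.0621, 0.0248, 0.0435, 0.8137, giving 1−D = 0.3285.
Difference = |0.6694 − 0.3285| = 0.3409, i.e. 0.34 to 2 decimal places.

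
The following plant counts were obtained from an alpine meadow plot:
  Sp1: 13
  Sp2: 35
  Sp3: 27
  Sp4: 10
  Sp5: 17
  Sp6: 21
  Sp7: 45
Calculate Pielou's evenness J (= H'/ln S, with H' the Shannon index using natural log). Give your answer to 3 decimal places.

Total N = 13+35+27+10+17+21+45 = 168, so the proportions are 0.07738, 0.20833, 0.16071, 0.05952, 0.10119, 0.125, 0.26786 (working shown to 5 dp, full precision carried).
H' = −Σ pᵢ ln pᵢ = −((-0.19802) + (-0.32679) + (-0.29381) + (-0.16794) + (-0.23180) + (-0.25993) + (-0.35285)) = 1.83114.
With S = 7 species, ln S = 1.94591, so J = 1.83114/1.94591 = 0.94102, i.e. 0.941 to 3 decimal places.

0.941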